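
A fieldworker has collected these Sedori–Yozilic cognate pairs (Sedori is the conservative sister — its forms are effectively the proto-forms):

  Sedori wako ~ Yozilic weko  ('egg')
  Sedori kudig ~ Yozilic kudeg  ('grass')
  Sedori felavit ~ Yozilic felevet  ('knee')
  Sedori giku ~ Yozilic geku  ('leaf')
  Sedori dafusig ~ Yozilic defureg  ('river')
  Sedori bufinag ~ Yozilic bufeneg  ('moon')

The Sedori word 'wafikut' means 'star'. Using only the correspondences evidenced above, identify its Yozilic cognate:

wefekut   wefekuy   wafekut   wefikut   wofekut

wefekut

dafusig ~ defureg — Sedori a corresponds to Yozilic e after a consonant, before a labial obstruent.
kudig ~ kudeg, felavit ~ felevet — Sedori i corresponds to Yozilic e after a consonant, before a consonant other than r, m, n, p, b, f, v.
Applying these to Sedori 'wafikut':
  wafikut → wefikut   (a→e after a consonant, before a labial obstruent)
  wefikut → wefekut   (i→e after a consonant, before a consonant other than r, m, n, p, b, f, v)
So the Yozilic cognate is 'wefekut'.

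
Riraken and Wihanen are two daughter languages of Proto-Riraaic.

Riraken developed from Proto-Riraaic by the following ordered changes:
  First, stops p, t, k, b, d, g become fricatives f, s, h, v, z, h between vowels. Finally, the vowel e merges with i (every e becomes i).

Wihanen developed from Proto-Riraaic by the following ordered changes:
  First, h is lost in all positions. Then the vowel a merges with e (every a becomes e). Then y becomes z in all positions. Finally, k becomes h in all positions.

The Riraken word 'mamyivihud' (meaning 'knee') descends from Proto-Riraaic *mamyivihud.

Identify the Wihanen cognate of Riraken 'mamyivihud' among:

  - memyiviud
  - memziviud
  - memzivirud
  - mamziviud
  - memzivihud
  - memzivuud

Wihanen: *mamyivihud
  mamyivihud → mamyiviud   [h-loss]
  mamyiviud → memyiviud   [vowel merger]
  memyiviud → memziviud   [unconditioned shift]
  memziviud (rule 4 does not apply)
  giving Wihanen memziviud.
Among the options, 'memziviud' alone shows every Wihanen change applied in order.

memziviud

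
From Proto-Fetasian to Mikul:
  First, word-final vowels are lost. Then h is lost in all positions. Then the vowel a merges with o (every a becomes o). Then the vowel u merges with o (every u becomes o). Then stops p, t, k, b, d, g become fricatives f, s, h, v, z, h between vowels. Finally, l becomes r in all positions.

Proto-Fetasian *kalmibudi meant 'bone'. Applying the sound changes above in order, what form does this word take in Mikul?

kormivod

Mikul: start from *kalmibudi.
  rule 1 (apocope): kalmibudi → kalmibud
  rule 2: no change — kalmibud
  rule 3 (vowel merger): kalmibud → kolmibud
  rule 4 (vowel merger): kolmibud → kolmibod
  rule 5 (intervocalic lenition): kolmibod → kolmivod
  rule 6 (unconditioned shift): kolmivod → kormivod
  ⇒ Mikul kormivod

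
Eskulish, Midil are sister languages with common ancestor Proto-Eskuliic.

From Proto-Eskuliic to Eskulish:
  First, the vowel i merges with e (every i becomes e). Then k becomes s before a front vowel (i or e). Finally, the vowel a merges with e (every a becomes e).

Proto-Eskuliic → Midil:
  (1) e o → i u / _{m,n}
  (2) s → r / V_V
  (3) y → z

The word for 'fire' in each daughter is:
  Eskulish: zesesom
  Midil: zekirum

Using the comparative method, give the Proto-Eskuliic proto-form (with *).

*zekisom

Position 3: Eskulish has s, Midil has k. Midil preserves k here (none of its changes turn any other segment into k), so the proto-segment is *k.
Position 6: Eskulish has o, Midil has u. Eskulish preserves o here (none of its changes turn any other segment into o), so the proto-segment is *o.
Verify the candidate proto-form against each daughter:
Eskulish: *zekisom > zekesom > zesesom  (by vowel merger, palatalisation)
Midil: start from *zekisom.
  rule 1 (pre-nasal raising): zekisom → zekisum
  rule 2 (rhotacism): zekisum → zekirum
  rule 3: no change — zekirum
  ⇒ Midil zekirum
Only *zekisom yields all of Eskulish zesesom, Midil zekirum.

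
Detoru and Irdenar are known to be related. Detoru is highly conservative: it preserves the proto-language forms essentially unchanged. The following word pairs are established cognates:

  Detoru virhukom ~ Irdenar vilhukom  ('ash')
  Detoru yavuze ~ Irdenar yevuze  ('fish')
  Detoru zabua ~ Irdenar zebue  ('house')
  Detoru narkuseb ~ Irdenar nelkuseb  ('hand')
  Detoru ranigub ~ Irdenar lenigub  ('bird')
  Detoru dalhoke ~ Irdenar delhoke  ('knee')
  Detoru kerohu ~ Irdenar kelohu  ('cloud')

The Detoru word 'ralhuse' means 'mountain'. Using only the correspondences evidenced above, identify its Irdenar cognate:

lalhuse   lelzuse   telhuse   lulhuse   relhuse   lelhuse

lelhuse

ranigub ~ lenigub — Detoru r corresponds to Irdenar l word-initially before a back vowel.
dalhoke ~ delhoke — Detoru a corresponds to Irdenar e after a consonant, before a consonant other than r, m, n, p, b, f, v.
Applying these to Detoru 'ralhuse':
  ralhuse → lalhuse   (r→l word-initially before a back vowel)
  lalhuse → lelhuse   (a→e after a consonant, before a consonant other than r, m, n, p, b, f, v)
So the Irdenar cognate is 'lelhuse'.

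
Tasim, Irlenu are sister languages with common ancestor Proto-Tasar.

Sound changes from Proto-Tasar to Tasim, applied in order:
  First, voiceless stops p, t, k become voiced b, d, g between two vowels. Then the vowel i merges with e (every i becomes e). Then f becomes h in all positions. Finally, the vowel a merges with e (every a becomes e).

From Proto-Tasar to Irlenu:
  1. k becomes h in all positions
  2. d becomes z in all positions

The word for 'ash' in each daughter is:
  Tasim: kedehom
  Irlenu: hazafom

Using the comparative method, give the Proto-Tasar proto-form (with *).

*kadafom

Position 3: Tasim has d, Irlenu has z. Taking the neighbouring segments as reconstructed: Tasim d could go back to *t or *d; Irlenu z could go back to *d or *z — the one source consistent with every daughter is *d.
Position 4: Tasim has e, Irlenu has a. Irlenu preserves a here (none of its changes turn any other segment into a), so the proto-segment is *a.
Position 2: Tasim has e, Irlenu has a. Irlenu preserves a here (none of its changes turn any other segment into a), so the proto-segment is *a.
Verify the candidate proto-form against each daughter:
Tasim: *kadafom > kadahom > kedehom  (by unconditioned shift, vowel merger)
Irlenu: *kadafom > hadafom > hazafom  (by unconditioned shift, unconditioned shift)
Only *kadafom yields all of Tasim kedehom, Irlenu hazafom.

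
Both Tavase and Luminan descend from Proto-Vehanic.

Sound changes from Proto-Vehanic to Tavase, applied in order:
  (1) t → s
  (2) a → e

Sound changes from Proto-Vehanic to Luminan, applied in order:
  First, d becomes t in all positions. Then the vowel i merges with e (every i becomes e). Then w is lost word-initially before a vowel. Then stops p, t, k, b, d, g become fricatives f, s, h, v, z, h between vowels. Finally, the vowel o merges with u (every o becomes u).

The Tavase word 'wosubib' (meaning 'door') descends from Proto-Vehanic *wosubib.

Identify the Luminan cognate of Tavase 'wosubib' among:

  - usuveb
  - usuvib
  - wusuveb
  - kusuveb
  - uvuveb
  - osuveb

Luminan: *wosubib
  wosubib (rule 1 does not apply)
  wosubib → wosubeb   [vowel merger]
  wosubeb → osubeb   [glide loss]
  osubeb → osuveb   [intervocalic lenition]
  osuveb → usuveb   [vowel merger]
  giving Luminan usuveb.

usuveb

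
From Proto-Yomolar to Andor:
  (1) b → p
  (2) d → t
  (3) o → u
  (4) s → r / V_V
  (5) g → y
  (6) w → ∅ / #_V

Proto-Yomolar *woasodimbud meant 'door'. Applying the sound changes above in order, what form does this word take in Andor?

Andor: *woasodimbud
  woasodimbud → woasodimpud   [unconditioned shift]
  woasodimpud → woasotimput   [unconditioned shift]
  woasotimput → wuasutimput   [vowel merger]
  wuasutimput → wuarutimput   [rhotacism]
  wuarutimput (rule 5 does not apply)
  wuarutimput → uarutimput   [glide loss]
  giving Andor uarutimput.

uarutimput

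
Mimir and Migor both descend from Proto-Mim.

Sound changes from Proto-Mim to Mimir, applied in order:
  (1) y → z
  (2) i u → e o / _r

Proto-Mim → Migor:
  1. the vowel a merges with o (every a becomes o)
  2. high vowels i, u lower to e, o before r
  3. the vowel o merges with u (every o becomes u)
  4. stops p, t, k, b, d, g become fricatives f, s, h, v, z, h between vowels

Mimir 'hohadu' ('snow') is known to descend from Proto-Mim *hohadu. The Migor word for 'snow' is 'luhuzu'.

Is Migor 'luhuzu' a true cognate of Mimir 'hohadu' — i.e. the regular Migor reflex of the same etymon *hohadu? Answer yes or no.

Derive the expected Migor reflex of *hohadu:
Migor: start from *hohadu.
  rule 1 (vowel merger): hohadu → hohodu
  rule 2: no change — hohodu
  rule 3 (vowel merger): hohodu → huhudu
  rule 4 (intervocalic lenition): huhudu → huhuzu
  ⇒ Migor huhuzu
The regular Migor reflex would be 'huhuzu', but the attested form is 'luhuzu'. The correspondence is irregular, so they are not cognates (the Migor form has a different source).

no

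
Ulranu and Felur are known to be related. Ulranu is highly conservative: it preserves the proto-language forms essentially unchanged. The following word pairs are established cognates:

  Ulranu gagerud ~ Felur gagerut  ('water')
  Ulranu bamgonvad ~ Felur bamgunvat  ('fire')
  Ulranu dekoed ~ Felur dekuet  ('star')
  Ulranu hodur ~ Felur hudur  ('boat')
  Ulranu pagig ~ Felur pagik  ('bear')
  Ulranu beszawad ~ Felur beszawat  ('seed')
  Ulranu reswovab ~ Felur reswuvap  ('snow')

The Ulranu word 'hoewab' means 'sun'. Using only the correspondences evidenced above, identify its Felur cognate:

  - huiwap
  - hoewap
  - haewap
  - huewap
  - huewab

huewap

dekoed ~ dekuet — Ulranu o corresponds to Felur u after a consonant, before a front vowel.
reswovab ~ reswuvap — Ulranu b corresponds to Felur p word-finally.
Applying these to Ulranu 'hoewab':
  hoewab → huewab   (o→u after a consonant, before a front vowel)
  huewab → huewap   (b→p word-finally)
So the Felur cognate is 'huewap'.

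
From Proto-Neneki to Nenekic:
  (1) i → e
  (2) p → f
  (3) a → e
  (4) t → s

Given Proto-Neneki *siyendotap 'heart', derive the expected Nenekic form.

Nenekic: *siyendotap > seyendotap > seyendotaf > seyendotef > seyendosef  (by vowel merger, unconditioned shift, vowel merger, unconditioned shift)

seyendosef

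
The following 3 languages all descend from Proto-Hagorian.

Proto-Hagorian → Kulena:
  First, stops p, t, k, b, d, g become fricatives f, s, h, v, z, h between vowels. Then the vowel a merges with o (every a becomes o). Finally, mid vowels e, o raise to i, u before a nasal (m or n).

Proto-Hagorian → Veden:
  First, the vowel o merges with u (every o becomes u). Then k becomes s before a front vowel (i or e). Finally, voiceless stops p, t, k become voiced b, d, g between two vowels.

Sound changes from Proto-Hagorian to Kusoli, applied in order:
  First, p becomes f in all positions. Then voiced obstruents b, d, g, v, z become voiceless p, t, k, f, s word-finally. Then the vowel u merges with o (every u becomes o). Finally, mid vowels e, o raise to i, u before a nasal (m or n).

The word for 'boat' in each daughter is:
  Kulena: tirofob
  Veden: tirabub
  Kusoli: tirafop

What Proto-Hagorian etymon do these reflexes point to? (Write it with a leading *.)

Position 4: Kulena has o, Veden has a, Kusoli has a. Veden preserves a here (none of its changes turn any other segment into a), so the proto-segment is *a.
Position 7: Kulena has b, Veden has b, Kusoli has p. Kulena preserves b here (none of its changes turn any other segment into b), so the proto-segment is *b.
Position 6: Kulena has o, Veden has u, Kusoli has o. Taking the neighbouring segments as reconstructed: Kulena o could go back to *a or *o; Veden u could go back to *o or *u; Kusoli o could go back to *o or *u — the one source consistent with every daughter is *o.
Verify the candidate proto-form against each daughter:
Kulena: *tirapob
  tirapob → tirafob   [intervocalic lenition]
  tirafob → tirofob   [vowel merger]
  tirofob (rule 3 does not apply)
  giving Kulena tirofob.
Veden: *tirapob
  tirapob → tirapub   [vowel merger]
  tirapub (rule 2 does not apply)
  tirapub → tirabub   [intervocalic voicing]
  giving Veden tirabub.
Kusoli: *tirapob
  tirapob → tirafob   [unconditioned shift]
  tirafob → tirafop   [final devoicing]
  tirafop (rule 3 does not apply)
  tirafop (rule 4 does not apply)
  giving Kusoli tirafop.
Only *tirapob yields all of Kulena tirofob, Veden tirabub, Kusoli tirafop.

*tirapob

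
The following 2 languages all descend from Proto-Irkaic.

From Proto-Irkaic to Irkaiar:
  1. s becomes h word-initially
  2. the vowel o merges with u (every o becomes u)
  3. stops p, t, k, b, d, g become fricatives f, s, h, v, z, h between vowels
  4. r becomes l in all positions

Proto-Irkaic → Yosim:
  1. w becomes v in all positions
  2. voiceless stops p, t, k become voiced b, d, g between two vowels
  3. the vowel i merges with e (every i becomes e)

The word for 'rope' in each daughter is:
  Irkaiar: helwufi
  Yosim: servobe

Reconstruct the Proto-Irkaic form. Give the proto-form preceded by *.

Position 4: Irkaiar has w, Yosim has v. Irkaiar preserves w here (none of its changes turn any other segment into w), so the proto-segment is *w.
Position 3: Irkaiar has l, Yosim has r. Yosim preserves r here (none of its changes turn any other segment into r), so the proto-segment is *r.
Continuing position by position gives *serwopi; check it forward:
Irkaiar: start from *serwopi.
  rule 1 (debuccalisation): serwopi → herwopi
  rule 2 (vowel merger): herwopi → herwupi
  rule 3 (intervocalic lenition): herwupi → herwufi
  rule 4 (unconditioned shift): herwufi → helwufi
  ⇒ Irkaiar helwufi
Yosim: start from *serwopi.
  rule 1 (unconditioned shift): serwopi → servopi
  rule 2 (intervocalic voicing): servopi → servobi
  rule 3 (vowel merger): servobi → servobe
  ⇒ Yosim servobe
Only *serwopi yields all of Irkaiar helwufi, Yosim servobe.

*serwopi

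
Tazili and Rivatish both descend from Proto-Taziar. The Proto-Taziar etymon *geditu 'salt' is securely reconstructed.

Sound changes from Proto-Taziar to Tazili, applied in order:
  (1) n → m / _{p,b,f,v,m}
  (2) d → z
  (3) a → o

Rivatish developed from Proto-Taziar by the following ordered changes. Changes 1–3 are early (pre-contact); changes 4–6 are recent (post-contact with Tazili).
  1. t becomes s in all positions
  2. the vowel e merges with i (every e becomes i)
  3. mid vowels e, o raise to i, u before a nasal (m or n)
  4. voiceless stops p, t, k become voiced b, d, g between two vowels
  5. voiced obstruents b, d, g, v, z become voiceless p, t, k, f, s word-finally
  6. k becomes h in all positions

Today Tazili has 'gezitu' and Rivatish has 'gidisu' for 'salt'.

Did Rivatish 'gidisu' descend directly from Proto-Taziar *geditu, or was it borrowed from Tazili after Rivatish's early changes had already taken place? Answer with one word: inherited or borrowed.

If inherited, *geditu would pass through all of Rivatish's changes:
Rivatish: *geditu > gedisu > gidisu  (by unconditioned shift, vowel merger)
If borrowed from Tazili 'gezitu' after the early changes, it would undergo only the recent ones:
  rule 4 (intervocalic voicing): gezitu → gezidu
  rule 5 (final devoicing): no change (gezidu)
  rule 6 (unconditioned shift): no change (gezidu)
  ⇒ as a loan: gezidu
Rivatish 'gidisu' matches the inherited outcome exactly, so it is an inherited cognate, not a loan.

inherited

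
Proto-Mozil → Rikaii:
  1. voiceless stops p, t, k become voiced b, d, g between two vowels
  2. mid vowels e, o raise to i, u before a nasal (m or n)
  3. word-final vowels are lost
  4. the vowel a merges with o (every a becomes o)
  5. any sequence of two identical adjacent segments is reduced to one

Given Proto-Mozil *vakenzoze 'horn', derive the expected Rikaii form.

Rikaii: start from *vakenzoze.
  rule 1 (intervocalic voicing): vakenzoze → vagenzoze
  rule 2 (pre-nasal raising): vagenzoze → vaginzoze
  rule 3 (apocope): vaginzoze → vaginzoz
  rule 4 (vowel merger): vaginzoz → voginzoz
  rule 5: no change — voginzoz
  ⇒ Rikaii voginzoz

voginzoz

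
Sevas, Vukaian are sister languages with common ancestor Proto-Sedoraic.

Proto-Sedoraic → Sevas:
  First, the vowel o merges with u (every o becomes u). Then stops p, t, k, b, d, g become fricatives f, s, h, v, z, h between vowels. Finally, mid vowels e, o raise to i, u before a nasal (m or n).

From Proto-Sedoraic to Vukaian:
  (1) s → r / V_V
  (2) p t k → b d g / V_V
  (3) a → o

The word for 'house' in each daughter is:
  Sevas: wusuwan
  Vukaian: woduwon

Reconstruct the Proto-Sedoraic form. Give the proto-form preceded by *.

Position 6: Sevas has a, Vukaian has o. Sevas preserves a here (none of its changes turn any other segment into a), so the proto-segment is *a.
Position 3: Sevas has s, Vukaian has d. Taking the neighbouring segments as reconstructed: Sevas s could go back to *t or *s; Vukaian d could go back to *t or *d — the one source consistent with every daughter is *t.
This points to *wotuwan. Verify forward in each daughter:
Sevas: *wotuwan
  wotuwan → wutuwan   [vowel merger]
  wutuwan → wusuwan   [intervocalic lenition]
  wusuwan (rule 3 does not apply)
  giving Sevas wusuwan.
Vukaian: *wotuwan > woduwan > woduwon  (by intervocalic voicing, vowel merger)
Only *wotuwan yields all of Sevas wusuwan, Vukaian woduwon.

*wotuwan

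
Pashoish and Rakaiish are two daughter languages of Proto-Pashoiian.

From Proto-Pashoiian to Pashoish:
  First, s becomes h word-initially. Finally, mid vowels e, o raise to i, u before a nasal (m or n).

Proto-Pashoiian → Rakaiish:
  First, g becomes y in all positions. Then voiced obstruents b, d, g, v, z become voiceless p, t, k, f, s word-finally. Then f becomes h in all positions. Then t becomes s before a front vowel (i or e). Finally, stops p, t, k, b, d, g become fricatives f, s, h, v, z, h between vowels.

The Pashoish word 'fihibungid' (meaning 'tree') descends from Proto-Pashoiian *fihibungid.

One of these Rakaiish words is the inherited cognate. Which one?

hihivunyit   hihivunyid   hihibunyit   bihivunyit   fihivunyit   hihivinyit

hihivunyit

Rakaiish: *fihibungid
  fihibungid → fihibunyid   [unconditioned shift]
  fihibunyid → fihibunyit   [final devoicing]
  fihibunyit → hihibunyit   [unconditioned shift]
  hihibunyit (rule 4 does not apply)
  hihibunyit → hihivunyit   [intervocalic lenition]
  giving Rakaiish hihivunyit.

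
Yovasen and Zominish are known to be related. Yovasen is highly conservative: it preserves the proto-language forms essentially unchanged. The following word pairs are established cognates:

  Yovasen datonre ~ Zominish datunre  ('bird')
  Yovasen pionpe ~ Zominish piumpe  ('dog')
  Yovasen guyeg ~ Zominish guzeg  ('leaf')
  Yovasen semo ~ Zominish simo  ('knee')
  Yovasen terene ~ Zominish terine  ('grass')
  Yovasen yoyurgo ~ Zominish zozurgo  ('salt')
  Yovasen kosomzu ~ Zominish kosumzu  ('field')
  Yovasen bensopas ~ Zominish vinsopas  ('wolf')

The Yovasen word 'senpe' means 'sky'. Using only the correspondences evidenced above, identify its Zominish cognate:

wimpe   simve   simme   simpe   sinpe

terene ~ terine, bensopas ~ vinsopas — Yovasen e corresponds to Zominish i after a consonant, before a nasal.
pionpe ~ piumpe — Yovasen n corresponds to Zominish m after a vowel, before a labial obstruent.
Applying these to Yovasen 'senpe':
  senpe → sinpe   (e→i after a consonant, before a nasal)
  sinpe → simpe   (n→m after a vowel, before a labial obstruent)
So the Zominish cognate is 'simpe'.

simpe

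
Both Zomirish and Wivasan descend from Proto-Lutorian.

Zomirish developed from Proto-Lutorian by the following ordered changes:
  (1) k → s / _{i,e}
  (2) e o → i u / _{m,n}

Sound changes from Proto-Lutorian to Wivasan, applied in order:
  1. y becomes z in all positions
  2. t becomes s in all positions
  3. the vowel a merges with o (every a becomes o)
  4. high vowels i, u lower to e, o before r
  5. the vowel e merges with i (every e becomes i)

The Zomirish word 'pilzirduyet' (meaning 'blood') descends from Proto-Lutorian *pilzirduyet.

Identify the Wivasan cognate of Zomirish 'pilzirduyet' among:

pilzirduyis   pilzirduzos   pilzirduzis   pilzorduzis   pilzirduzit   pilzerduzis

pilzirduzis

Wivasan: *pilzirduyet
  pilzirduyet → pilzirduzet   [unconditioned shift]
  pilzirduzet → pilzirduzes   [unconditioned shift]
  pilzirduzes (rule 3 does not apply)
  pilzirduzes → pilzerduzes   [pre-rhotic lowering]
  pilzerduzes → pilzirduzis   [vowel merger]
  giving Wivasan pilzirduzis.
The other candidates each miss or misapply at least one Wivasan change.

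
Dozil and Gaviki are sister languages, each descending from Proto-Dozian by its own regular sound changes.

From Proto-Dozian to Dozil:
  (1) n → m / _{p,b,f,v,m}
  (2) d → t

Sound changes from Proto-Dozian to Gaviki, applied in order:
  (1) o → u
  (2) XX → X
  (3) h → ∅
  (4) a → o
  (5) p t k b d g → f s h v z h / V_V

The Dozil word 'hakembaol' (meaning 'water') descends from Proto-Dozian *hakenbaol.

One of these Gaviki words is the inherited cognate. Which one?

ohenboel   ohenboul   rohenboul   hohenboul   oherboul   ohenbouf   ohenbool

Gaviki: *hakenbaol > hakenbaul > akenbaul > okenboul > ohenboul  (by vowel merger, h-loss, vowel merger, intervocalic lenition)
The other candidates each miss or misapply at least one Gaviki change.

ohenboul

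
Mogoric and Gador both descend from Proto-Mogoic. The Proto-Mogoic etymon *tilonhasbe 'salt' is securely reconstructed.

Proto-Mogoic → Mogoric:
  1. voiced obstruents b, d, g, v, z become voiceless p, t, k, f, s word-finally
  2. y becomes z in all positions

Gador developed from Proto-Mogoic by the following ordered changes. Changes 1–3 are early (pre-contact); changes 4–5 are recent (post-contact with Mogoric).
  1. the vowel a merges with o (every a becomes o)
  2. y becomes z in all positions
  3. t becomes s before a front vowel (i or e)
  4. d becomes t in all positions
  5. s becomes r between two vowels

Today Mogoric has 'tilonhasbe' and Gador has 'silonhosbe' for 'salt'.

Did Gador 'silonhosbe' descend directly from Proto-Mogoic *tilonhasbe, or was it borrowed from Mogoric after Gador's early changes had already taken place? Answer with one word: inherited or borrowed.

If inherited, *tilonhasbe would pass through all of Gador's changes:
Gador: *tilonhasbe > tilonhosbe > silonhosbe  (by vowel merger, palatalisation)
If borrowed from Mogoric 'tilonhasbe' after the early changes, it would undergo only the recent ones:
  rule 4 (unconditioned shift): no change (tilonhasbe)
  rule 5 (rhotacism): no change (tilonhasbe)
  ⇒ as a loan: tilonhasbe
Gador 'silonhosbe' matches the inherited outcome exactly, so it is an inherited cognate, not a loan.

inherited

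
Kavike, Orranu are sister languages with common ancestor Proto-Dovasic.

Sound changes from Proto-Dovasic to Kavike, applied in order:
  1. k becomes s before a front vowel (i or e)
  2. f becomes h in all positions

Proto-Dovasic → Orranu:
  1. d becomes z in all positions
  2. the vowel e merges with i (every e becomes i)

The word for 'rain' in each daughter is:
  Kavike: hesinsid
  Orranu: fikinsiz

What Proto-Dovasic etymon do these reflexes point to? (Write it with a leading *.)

*fekinsid

Position 2: Kavike has e, Orranu has i. Kavike preserves e here (none of its changes turn any other segment into e), so the proto-segment is *e.
Position 1: Kavike has h, Orranu has f. Orranu preserves f here (none of its changes turn any other segment into f), so the proto-segment is *f.
Position 3: Kavike has s, Orranu has k. Orranu preserves k here (none of its changes turn any other segment into k), so the proto-segment is *k.
Verify the candidate proto-form against each daughter:
Kavike: *fekinsid
  fekinsid → fesinsid   [palatalisation]
  fesinsid → hesinsid   [unconditioned shift]
  giving Kavike hesinsid.
Orranu: *fekinsid > fekinsiz > fikinsiz  (by unconditioned shift, vowel merger)
*fekinsid is the unique common source.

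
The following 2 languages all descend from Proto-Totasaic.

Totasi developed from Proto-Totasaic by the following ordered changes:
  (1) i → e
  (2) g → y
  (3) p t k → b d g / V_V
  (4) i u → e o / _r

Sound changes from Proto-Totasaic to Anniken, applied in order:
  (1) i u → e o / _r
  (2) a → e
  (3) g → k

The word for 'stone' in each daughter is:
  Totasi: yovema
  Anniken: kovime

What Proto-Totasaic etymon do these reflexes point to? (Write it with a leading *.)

Position 4: Totasi has e, Anniken has i. Anniken preserves i here (none of its changes turn any other segment into i), so the proto-segment is *i.
Position 6: Totasi has a, Anniken has e. Totasi preserves a here (none of its changes turn any other segment into a), so the proto-segment is *a.
Continuing position by position gives *govima; check it forward:
Totasi: *govima
  govima → govema   [vowel merger]
  govema → yovema   [unconditioned shift]
  yovema (rule 3 does not apply)
  yovema (rule 4 does not apply)
  giving Totasi yovema.
Anniken: start from *govima.
  rule 1: no change — govima
  rule 2 (vowel merger): govima → govime
  rule 3 (unconditioned shift): govime → kovime
  ⇒ Anniken kovime
No other proto-form is consistent with every reflex, so the reconstruction is *govima.

*govima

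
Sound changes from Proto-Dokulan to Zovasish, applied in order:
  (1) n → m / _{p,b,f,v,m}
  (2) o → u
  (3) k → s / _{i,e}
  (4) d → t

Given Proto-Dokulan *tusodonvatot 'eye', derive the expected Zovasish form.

tusutumvatut

Zovasish: *tusodonvatot
  tusodonvatot → tusodomvatot   [nasal place assimilation]
  tusodomvatot → tusudumvatut   [vowel merger]
  tusudumvatut (rule 3 does not apply)
  tusudumvatut → tusutumvatut   [unconditioned shift]
  giving Zovasish tusutumvatut.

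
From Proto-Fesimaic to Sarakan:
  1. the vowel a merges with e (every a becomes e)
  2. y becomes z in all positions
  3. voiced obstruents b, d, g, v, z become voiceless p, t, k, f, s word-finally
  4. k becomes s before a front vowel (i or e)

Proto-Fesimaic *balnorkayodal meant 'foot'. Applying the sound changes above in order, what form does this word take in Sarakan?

belnorsezodel

Sarakan: *balnorkayodal > belnorkeyodel > belnorkezodel > belnorsezodel  (by vowel merger, unconditioned shift, palatalisation)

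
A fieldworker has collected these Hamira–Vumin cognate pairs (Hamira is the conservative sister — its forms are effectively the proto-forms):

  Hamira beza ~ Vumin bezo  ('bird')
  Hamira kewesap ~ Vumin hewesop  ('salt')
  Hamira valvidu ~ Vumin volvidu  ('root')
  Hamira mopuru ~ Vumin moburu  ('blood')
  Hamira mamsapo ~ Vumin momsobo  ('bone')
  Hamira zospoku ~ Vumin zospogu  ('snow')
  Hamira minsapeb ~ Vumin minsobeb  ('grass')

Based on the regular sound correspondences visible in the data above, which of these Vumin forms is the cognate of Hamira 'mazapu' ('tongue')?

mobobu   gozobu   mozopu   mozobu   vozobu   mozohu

valvidu ~ volvidu — Hamira a corresponds to Vumin o after a consonant, before a consonant other than r, m, n, p, b, f, v.
kewesap ~ hewesop, mamsapo ~ momsobo — Hamira a corresponds to Vumin o after a consonant, before a labial obstruent.
mopuru ~ moburu — Hamira p corresponds to Vumin b between vowels (before a back vowel).
Applying these to Hamira 'mazapu':
  mazapu → mozapu   (a→o after a consonant, before a consonant other than r, m, n, p, b, f, v)
  mozapu → mozopu   (a→o after a consonant, before a labial obstruent)
  mozopu → mozobu   (p→b between vowels (before a back vowel))
So the Vumin cognate is 'mozobu'.

mozobu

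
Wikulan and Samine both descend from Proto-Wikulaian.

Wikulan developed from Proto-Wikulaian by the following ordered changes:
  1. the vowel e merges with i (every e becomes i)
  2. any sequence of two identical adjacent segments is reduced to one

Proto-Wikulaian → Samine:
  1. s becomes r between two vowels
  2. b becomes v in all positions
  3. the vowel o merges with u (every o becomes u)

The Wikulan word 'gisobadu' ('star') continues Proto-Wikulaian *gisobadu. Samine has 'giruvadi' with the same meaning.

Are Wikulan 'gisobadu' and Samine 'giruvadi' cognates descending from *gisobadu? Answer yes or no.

no

Derive the expected Samine reflex of *gisobadu:
Samine: *gisobadu
  gisobadu → girobadu   [rhotacism]
  girobadu → girovadu   [unconditioned shift]
  girovadu → giruvadu   [vowel merger]
  giving Samine giruvadu.
The regular Samine reflex would be 'giruvadu', but the attested form is 'giruvadi'. The correspondence is irregular, so they are not cognates (the Samine form has a different source).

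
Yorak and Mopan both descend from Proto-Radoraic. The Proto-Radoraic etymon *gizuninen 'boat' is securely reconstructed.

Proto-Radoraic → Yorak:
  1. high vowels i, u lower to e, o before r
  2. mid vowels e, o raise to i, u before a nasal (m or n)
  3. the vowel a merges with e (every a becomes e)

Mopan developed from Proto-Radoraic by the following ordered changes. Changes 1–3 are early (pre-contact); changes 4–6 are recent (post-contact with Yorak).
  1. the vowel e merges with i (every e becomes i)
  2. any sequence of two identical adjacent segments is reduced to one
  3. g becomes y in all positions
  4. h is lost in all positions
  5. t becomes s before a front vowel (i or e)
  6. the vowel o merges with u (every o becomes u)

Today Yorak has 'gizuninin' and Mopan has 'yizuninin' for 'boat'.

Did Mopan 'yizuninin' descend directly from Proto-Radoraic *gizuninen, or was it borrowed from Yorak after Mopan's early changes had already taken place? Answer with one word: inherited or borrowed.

inherited

If inherited, *gizuninen would pass through all of Mopan's changes:
Mopan: *gizuninen > gizuninin > yizuninin  (by vowel merger, unconditioned shift)
If borrowed from Yorak 'gizuninin' after the early changes, it would undergo only the recent ones:
  rule 4 (h-loss): no change (gizuninin)
  rule 5 (palatalisation): no change (gizuninin)
  rule 6 (vowel merger): no change (gizuninin)
  ⇒ as a loan: gizuninin
Mopan 'yizuninin' matches the inherited outcome exactly, so it is an inherited cognate, not a loan.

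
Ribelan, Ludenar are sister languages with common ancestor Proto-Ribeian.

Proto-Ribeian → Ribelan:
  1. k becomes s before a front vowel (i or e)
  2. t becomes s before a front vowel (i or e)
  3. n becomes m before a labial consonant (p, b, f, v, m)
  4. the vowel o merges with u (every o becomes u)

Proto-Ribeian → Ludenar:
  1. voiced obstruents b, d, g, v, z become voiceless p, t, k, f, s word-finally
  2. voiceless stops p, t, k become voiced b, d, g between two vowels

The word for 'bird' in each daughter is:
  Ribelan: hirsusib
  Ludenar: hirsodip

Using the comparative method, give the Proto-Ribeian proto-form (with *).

*hirsotib

Position 8: Ribelan has b, Ludenar has p. Ribelan preserves b here (none of its changes turn any other segment into b), so the proto-segment is *b.
Position 5: Ribelan has u, Ludenar has o. Ludenar preserves o here (none of its changes turn any other segment into o), so the proto-segment is *o.
Continuing position by position gives *hirsotib; check it forward:
Ribelan: *hirsotib > hirsosib > hirsusib  (by palatalisation, vowel merger)
Ludenar: start from *hirsotib.
  rule 1 (final devoicing): hirsotib → hirsotip
  rule 2 (intervocalic voicing): hirsotip → hirsodip
  ⇒ Ludenar hirsodip
*hirsotib is the unique common source.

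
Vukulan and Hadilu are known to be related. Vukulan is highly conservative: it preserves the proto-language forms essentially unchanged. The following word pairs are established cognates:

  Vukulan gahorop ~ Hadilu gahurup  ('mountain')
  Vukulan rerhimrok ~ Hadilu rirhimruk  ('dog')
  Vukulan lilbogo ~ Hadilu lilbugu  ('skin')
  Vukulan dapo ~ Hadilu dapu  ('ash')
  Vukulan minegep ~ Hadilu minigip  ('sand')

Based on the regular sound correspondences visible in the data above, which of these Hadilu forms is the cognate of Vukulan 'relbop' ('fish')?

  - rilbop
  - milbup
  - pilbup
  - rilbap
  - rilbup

minegep ~ minigip — Vukulan e corresponds to Hadilu i after a consonant, before a consonant other than r, m, n, p, b, f, v.
gahorop ~ gahurup — Vukulan o corresponds to Hadilu u after a consonant, before a labial obstruent.
Applying these to Vukulan 'relbop':
  relbop → rilbop   (e→i after a consonant, before a consonant other than r, m, n, p, b, f, v)
  rilbop → rilbup   (o→u after a consonant, before a labial obstruent)
So the Hadilu cognate is 'rilbup'.

rilbup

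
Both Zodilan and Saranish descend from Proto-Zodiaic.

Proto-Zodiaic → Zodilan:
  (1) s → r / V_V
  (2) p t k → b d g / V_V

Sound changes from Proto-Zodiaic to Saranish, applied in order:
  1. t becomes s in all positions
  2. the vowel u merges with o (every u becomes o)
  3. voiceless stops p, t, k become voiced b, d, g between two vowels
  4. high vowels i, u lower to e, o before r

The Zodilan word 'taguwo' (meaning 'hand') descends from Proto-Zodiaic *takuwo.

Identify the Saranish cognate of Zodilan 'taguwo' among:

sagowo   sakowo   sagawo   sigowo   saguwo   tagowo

sagowo

Saranish: *takuwo
  takuwo → sakuwo   [unconditioned shift]
  sakuwo → sakowo   [vowel merger]
  sakowo → sagowo   [intervocalic voicing]
  sagowo (rule 4 does not apply)
  giving Saranish sagowo.
Among the options, 'sagowo' alone shows every Saranish change applied in order.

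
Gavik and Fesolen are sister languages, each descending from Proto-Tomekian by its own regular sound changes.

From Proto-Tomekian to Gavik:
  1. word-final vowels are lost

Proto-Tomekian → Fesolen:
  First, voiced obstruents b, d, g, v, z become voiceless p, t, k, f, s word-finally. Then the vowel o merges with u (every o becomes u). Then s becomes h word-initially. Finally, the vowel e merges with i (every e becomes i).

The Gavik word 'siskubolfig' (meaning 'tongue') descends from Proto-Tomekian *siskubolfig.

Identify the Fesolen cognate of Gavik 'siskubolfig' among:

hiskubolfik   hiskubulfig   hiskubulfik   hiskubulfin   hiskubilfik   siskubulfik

Fesolen: *siskubolfig > siskubolfik > siskubulfik > hiskubulfik  (by final devoicing, vowel merger, debuccalisation)
Only 'hiskubulfik' matches the regular Fesolen development of *siskubolfig.

hiskubulfik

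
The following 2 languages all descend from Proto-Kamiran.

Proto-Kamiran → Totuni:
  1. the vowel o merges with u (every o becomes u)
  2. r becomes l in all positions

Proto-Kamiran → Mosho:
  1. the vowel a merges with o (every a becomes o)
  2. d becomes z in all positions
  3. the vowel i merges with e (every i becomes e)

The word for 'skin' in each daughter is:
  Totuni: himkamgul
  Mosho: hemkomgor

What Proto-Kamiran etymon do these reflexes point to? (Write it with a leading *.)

*himkamgor

Position 2: Totuni has i, Mosho has e. Totuni preserves i here (none of its changes turn any other segment into i), so the proto-segment is *i.
Position 8: Totuni has u, Mosho has o. Taking the neighbouring segments as reconstructed: Totuni u could go back to *o or *u; Mosho o could go back to *a or *o — the one source consistent with every daughter is *o.
Continuing position by position gives *himkamgor; check it forward:
Totuni: *himkamgor > himkamgur > himkamgul  (by vowel merger, unconditioned shift)
Mosho: start from *himkamgor.
  rule 1 (vowel merger): himkamgor → himkomgor
  rule 2: no change — himkomgor
  rule 3 (vowel merger): himkomgor → hemkomgor
  ⇒ Mosho hemkomgor
*himkamgor is the unique common source.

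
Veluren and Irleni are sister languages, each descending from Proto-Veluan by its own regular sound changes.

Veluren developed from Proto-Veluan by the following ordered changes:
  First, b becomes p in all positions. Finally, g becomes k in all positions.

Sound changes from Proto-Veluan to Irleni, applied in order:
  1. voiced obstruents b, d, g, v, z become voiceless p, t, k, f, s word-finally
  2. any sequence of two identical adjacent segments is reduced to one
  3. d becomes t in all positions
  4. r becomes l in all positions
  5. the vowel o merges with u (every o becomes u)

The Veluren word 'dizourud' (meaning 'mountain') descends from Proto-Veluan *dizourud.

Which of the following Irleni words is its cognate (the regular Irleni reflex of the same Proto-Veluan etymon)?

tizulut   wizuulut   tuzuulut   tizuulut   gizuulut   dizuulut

tizuulut

Irleni: *dizourud > dizourut > tizourut > tizoulut > tizuulut  (by final devoicing, unconditioned shift, unconditioned shift, vowel merger)
Only 'tizuulut' matches the regular Irleni development of *dizourud.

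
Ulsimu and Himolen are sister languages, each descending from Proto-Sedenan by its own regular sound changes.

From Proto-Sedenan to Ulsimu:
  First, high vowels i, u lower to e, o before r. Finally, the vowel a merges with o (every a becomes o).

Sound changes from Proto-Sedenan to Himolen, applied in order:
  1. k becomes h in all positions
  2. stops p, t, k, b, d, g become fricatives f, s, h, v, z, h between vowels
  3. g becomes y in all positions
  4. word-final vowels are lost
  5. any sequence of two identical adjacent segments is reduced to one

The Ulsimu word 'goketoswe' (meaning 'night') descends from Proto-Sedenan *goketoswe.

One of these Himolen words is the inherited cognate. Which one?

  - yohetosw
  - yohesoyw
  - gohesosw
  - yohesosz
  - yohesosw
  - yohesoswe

Himolen: *goketoswe
  goketoswe → gohetoswe   [unconditioned shift]
  gohetoswe → gohesoswe   [intervocalic lenition]
  gohesoswe → yohesoswe   [unconditioned shift]
  yohesoswe → yohesosw   [apocope]
  yohesosw (rule 5 does not apply)
  giving Himolen yohesosw.

yohesosw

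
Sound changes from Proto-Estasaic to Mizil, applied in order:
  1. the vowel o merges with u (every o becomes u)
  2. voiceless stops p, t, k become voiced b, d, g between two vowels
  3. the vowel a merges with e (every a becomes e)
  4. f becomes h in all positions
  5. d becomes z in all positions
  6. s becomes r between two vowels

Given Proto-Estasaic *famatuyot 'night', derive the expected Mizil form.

hemezuyut

Mizil: start from *famatuyot.
  rule 1 (vowel merger): famatuyot → famatuyut
  rule 2 (intervocalic voicing): famatuyut → famaduyut
  rule 3 (vowel merger): famaduyut → femeduyut
  rule 4 (unconditioned shift): femeduyut → hemeduyut
  rule 5 (unconditioned shift): hemeduyut → hemezuyut
  rule 6: no change — hemezuyut
  ⇒ Mizil hemezuyut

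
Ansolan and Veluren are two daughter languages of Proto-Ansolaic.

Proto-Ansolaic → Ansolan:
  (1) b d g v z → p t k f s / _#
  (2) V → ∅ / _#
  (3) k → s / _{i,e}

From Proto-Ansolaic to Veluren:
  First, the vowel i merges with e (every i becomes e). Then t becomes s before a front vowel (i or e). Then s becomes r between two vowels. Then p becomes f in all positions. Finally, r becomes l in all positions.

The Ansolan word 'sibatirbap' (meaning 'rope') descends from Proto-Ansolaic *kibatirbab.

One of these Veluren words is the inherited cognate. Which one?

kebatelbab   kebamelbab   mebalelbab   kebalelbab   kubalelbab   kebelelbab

Veluren: *kibatirbab
  kibatirbab → kebaterbab   [vowel merger]
  kebaterbab → kebaserbab   [palatalisation]
  kebaserbab → kebarerbab   [rhotacism]
  kebarerbab (rule 4 does not apply)
  kebarerbab → kebalelbab   [unconditioned shift]
  giving Veluren kebalelbab.
Among the options, 'kebalelbab' alone shows every Veluren change applied in order.

kebalelbab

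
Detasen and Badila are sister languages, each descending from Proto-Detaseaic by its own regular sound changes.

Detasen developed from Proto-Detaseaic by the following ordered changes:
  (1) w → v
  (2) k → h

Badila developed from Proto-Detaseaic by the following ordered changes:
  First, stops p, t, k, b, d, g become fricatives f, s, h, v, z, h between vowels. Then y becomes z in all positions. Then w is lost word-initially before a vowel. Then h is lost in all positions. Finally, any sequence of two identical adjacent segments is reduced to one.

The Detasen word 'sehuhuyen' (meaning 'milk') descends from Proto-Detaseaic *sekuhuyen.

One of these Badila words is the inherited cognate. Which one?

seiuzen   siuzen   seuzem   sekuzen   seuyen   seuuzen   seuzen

seuzen

Badila: *sekuhuyen > sehuhuyen > sehuhuzen > seuuzen > seuzen  (by intervocalic lenition, unconditioned shift, h-loss, degemination)
Among the options, 'seuzen' alone shows every Badila change applied in order.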